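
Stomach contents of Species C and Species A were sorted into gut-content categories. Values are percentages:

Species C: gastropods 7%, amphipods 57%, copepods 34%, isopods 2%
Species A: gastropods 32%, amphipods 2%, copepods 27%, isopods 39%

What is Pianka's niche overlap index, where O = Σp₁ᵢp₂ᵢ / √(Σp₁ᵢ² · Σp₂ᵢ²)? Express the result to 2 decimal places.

0.35

Convert percentages to proportions (divide by 100).
Σ p₁ᵢp₂ᵢ = 0.0224 + 0.0114 + 0.0918 + 0.0078 = 0.1334
Σp_1ᵢ² = 0.07² + 0.57² + 0.34² + 0.02² = 0.0049 + 0.3249 + 0.1156 + 0.0004 = 0.4458
Σp_2ᵢ² = 0.32² + 0.02² + 0.27² + 0.39² = 0.1024 + 0.0004 + 0.0729 + 0.1521 = 0.3278
O = 0.1334 / √(0.4458 × 0.3278) = 0.1334 / 0.38227 = 0.3490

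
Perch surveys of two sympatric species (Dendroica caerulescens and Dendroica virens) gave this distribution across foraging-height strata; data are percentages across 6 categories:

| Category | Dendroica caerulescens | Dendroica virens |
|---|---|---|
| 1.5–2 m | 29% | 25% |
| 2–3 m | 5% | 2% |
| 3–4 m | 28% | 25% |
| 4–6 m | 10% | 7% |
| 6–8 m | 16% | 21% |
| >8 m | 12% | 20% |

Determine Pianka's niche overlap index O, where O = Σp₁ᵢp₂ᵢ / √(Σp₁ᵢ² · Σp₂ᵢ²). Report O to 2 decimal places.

Convert percentages to proportions (divide by 100).
Σ p₁ᵢp₂ᵢ = 0.0725 + 0.0010 + 0.0700 + 0.0070 + 0.0336 + 0.0240 = 0.2081
Σp_1ᵢ² = 0.29² + 0.05² + 0.28² + 0.10² + 0.16² + 0.12² = 0.0841 + 0.0025 + 0.0784 + 0.0100 + 0.0256 + 0.0144 = 0.2150
Σp_2ᵢ² = 0.25² + 0.02² + 0.25² + 0.07² + 0.21² + 0.20² = 0.0625 + 0.0004 + 0.0625 + 0.0049 + 0.0441 + 0.0400 = 0.2144
O = 0.2081 / √(0.2150 × 0.2144) = 0.2081 / 0.21470 = 0.9693

0.97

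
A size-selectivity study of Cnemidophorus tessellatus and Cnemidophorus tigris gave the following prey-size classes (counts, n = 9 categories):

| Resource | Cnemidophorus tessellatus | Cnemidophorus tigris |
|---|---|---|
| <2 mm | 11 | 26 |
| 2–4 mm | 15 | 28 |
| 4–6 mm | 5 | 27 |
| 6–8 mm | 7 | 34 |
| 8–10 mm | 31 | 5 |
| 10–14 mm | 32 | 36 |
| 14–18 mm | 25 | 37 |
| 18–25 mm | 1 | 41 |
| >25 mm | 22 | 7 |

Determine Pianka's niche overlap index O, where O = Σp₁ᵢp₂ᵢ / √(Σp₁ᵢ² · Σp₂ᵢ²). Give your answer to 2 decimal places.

0.67

Proportions for Cnemidophorus tessellatus (n=149): 11/149=0.0738, 15/149=0.1007, 5/149=0.0336, 7/149=0.0470, 31/149=0.2081, 32/149=0.2148, 25/149=0.1678, 1/149=0.0067, 22/149=0.1477
Proportions for Cnemidophorus tigris (n=241): 26/241=0.1079, 28/241=0.1162, 27/241=0.1120, 34/241=0.1411, 5/241=0.0207, 36/241=0.1494, 37/241=0.1535, 41/241=0.1701, 7/241=0.0290
Σ p₁ᵢp₂ᵢ = 0.007963 + 0.011701 + 0.003763 + 0.006632 + 0.004308 + 0.032091 + 0.025757 + 0.001140 + 0.004283 = 0.097638
Σp_1ᵢ² = 0.0738² + 0.1007² + 0.0336² + 0.0470² + 0.2081² + 0.2148² + 0.1678² + 0.0067² + 0.1477² = 0.005446 + 0.010140 + 0.001129 + 0.002209 + 0.043306 + 0.046139 + 0.028157 + 0.000045 + 0.021815 = 0.158386
Σp_2ᵢ² = 0.1079² + 0.1162² + 0.1120² + 0.1411² + 0.0207² + 0.1494² + 0.1535² + 0.1701² + 0.0290² = 0.011642 + 0.013502 + 0.012544 + 0.019909 + 0.000428 + 0.022320 + 0.023562 + 0.028934 + 0.000841 = 0.133682
O = 0.097638 / √(0.158386 × 0.133682) = 0.097638 / 0.1455107 = 0.6710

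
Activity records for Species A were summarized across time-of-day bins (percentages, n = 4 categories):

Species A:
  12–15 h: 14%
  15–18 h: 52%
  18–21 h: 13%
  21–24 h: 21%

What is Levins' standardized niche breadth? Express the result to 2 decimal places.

0.62

Convert percentages to proportions (divide by 100).
Σpᵢ² = 0.14² + 0.52² + 0.13² + 0.21² = 0.0196 + 0.2704 + 0.0169 + 0.0441 = 0.3510
B = 1 / 0.3510 = 2.8490
Bₛ = (B − 1)/(n − 1) = (2.8490 − 1)/(4 − 1) = 1.8490/3 = 0.6163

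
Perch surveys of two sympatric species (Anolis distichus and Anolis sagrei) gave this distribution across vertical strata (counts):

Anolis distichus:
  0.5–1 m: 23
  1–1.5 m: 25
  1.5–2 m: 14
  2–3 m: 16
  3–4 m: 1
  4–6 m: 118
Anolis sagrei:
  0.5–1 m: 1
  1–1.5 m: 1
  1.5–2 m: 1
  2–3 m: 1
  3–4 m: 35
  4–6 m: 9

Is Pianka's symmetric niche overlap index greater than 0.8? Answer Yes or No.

Proportions for Anolis distichus (n=197): 23/197=0.1168, 25/197=0.1269, 14/197=0.0711, 16/197=0.0812, 1/197=0.0051, 118/197=0.5990
Proportions for Anolis sagrei (n=48): 1/48=0.0208, 1/48=0.0208, 1/48=0.0208, 1/48=0.0208, 35/48=0.7292, 9/48=0.1875
Σ p₁ᵢp₂ᵢ = 0.002429 + 0.002640 + 0.001479 + 0.001689 + 0.003719 + 0.112313 = 0.124269
Σp_1ᵢ² = 0.1168² + 0.1269² + 0.0711² + 0.0812² + 0.0051² + 0.5990² = 0.013642 + 0.016104 + 0.005055 + 0.006593 + 0.000026 + 0.358801 = 0.400221
Σp_2ᵢ² = 0.0208² + 0.0208² + 0.0208² + 0.0208² + 0.7292² + 0.1875² = 0.000433 + 0.000433 + 0.000433 + 0.000433 + 0.531733 + 0.035156 = 0.568621
O = 0.124269 / √(0.400221 × 0.568621) = 0.124269 / 0.4770472 = 0.2605
O = 0.2605 < 0.8 → No.

No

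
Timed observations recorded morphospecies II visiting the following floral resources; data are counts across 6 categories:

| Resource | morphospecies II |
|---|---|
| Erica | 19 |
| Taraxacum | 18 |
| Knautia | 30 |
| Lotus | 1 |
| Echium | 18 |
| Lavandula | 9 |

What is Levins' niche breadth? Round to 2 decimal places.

Proportions for morphospecies II (n=95): 19/95=0.2000, 18/95=0.1895, 30/95=0.3158, 1/95=0.0105, 18/95=0.1895, 9/95=0.0947
Σpᵢ² = 0.2000² + 0.1895² + 0.3158² + 0.0105² + 0.1895² + 0.0947² = 0.040000 + 0.035910 + 0.099730 + 0.000110 + 0.035910 + 0.008968 = 0.220628
B = 1 / 0.220628 = 4.5325

4.53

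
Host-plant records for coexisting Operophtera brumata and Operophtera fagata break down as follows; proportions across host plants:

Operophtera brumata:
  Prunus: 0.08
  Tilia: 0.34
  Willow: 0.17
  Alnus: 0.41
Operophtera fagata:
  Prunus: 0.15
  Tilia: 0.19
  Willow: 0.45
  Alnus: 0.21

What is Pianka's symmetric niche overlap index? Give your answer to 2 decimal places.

0.77

Σ p₁ᵢp₂ᵢ = 0.0120 + 0.0646 + 0.0765 + 0.0861 = 0.2392
Σp_1ᵢ² = 0.08² + 0.34² + 0.17² + 0.41² = 0.0064 + 0.1156 + 0.0289 + 0.1681 = 0.3190
Σp_2ᵢ² = 0.15² + 0.19² + 0.45² + 0.21² = 0.0225 + 0.0361 + 0.2025 + 0.0441 = 0.3052
O = 0.2392 / √(0.3190 × 0.3052) = 0.2392 / 0.31202 = 0.7666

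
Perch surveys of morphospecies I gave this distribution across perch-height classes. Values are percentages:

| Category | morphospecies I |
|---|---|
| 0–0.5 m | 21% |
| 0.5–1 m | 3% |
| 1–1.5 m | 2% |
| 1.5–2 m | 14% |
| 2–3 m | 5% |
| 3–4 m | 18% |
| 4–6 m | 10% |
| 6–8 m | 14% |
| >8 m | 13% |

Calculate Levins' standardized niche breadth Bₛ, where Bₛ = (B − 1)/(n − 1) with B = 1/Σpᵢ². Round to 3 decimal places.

Convert percentages to proportions (divide by 100).
Σpᵢ² = 0.21² + 0.03² + 0.02² + 0.14² + 0.05² + 0.18² + 0.10² + 0.14² + 0.13² = 0.0441 + 0.0009 + 0.0004 + 0.0196 + 0.0025 + 0.0324 + 0.0100 + 0.0196 + 0.0169 = 0.1464
B = 1 / 0.1464 = 6.83060
Bₛ = (B − 1)/(n − 1) = (6.83060 − 1)/(9 − 1) = 5.83060/8 = 0.72883

0.729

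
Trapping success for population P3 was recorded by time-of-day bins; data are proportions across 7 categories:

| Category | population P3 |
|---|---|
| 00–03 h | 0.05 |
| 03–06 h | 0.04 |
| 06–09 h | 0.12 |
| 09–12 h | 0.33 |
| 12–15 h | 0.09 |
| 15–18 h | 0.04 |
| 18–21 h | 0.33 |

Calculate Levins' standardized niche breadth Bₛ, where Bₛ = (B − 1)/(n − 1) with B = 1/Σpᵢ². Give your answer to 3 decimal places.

Σpᵢ² = 0.05² + 0.04² + 0.12² + 0.33² + 0.09² + 0.04² + 0.33² = 0.0025 + 0.0016 + 0.0144 + 0.1089 + 0.0081 + 0.0016 + 0.1089 = 0.2460
B = 1 / 0.2460 = 4.06504
Bₛ = (B − 1)/(n − 1) = (4.06504 − 1)/(7 − 1) = 3.06504/6 = 0.51084

0.511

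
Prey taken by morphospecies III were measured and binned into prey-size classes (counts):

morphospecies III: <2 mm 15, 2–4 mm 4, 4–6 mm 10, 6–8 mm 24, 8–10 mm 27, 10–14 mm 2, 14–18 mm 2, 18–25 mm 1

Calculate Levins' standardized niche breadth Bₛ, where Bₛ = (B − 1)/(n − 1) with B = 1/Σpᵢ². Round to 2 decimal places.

Proportions for morphospecies III (n=85): 15/85=0.1765, 4/85=0.0471, 10/85=0.1176, 24/85=0.2824, 27/85=0.3176, 2/85=0.0235, 2/85=0.0235, 1/85=0.0118
Σpᵢ² = 0.1765² + 0.0471² + 0.1176² + 0.2824² + 0.3176² + 0.0235² + 0.0235² + 0.0118² = 0.031152 + 0.002218 + 0.013830 + 0.079750 + 0.100870 + 0.000552 + 0.000552 + 0.000139 = 0.229063
B = 1 / 0.229063 = 4.3656
Bₛ = (B − 1)/(n − 1) = (4.3656 − 1)/(8 − 1) = 3.3656/7 = 0.4808

0.48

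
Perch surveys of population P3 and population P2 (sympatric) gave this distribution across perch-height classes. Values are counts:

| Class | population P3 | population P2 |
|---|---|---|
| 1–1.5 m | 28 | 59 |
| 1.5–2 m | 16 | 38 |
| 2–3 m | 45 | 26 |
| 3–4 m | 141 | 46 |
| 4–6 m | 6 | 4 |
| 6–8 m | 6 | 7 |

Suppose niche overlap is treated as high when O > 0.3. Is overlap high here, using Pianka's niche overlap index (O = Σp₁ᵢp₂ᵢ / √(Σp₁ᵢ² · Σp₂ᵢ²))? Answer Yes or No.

Yes

Proportions for population P3 (n=242): 28/242=0.1157, 16/242=0.0661, 45/242=0.1860, 141/242=0.5826, 6/242=0.0248, 6/242=0.0248
Proportions for population P2 (n=180): 59/180=0.3278, 38/180=0.2111, 26/180=0.1444, 46/180=0.2556, 4/180=0.0222, 7/180=0.0389
Σ p₁ᵢp₂ᵢ = 0.037926 + 0.013954 + 0.026858 + 0.148913 + 0.000551 + 0.000965 = 0.229167
Σp_1ᵢ² = 0.1157² + 0.0661² + 0.1860² + 0.5826² + 0.0248² + 0.0248² = 0.013386 + 0.004369 + 0.034596 + 0.339423 + 0.000615 + 0.000615 = 0.393004
Σp_2ᵢ² = 0.3278² + 0.2111² + 0.1444² + 0.2556² + 0.0222² + 0.0389² = 0.107453 + 0.044563 + 0.020851 + 0.065331 + 0.000493 + 0.001513 = 0.240204
O = 0.229167 / √(0.393004 × 0.240204) = 0.229167 / 0.3072477 = 0.7459
O = 0.7459 > 0.3 → Yes.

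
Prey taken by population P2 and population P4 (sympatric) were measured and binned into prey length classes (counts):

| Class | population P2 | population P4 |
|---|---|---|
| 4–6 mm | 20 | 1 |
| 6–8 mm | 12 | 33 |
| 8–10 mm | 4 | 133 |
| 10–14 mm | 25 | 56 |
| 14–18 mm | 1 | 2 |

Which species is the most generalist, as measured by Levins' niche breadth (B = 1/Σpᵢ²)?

population P2

Proportions for population P2 (n=62): 20/62=0.3226, 12/62=0.1935, 4/62=0.0645, 25/62=0.4032, 1/62=0.0161
Proportions for population P4 (n=225): 1/225=0.0044, 33/225=0.1467, 133/225=0.5911, 56/225=0.2489, 2/225=0.0089
Σp_P2ᵢ² = 0.3226² + 0.1935² + 0.0645² + 0.4032² + 0.0161² = 0.104071 + 0.037442 + 0.004160 + 0.162570 + 0.000259 = 0.308502
B_P2 = 1 / 0.308502 = 3.2415
Σp_P4ᵢ² = 0.0044² + 0.1467² + 0.5911² + 0.2489² + 0.0089² = 0.000019 + 0.021521 + 0.349399 + 0.061951 + 0.000079 = 0.432969
B_P4 = 1 / 0.432969 = 2.3096
Highest B → broadest niche (most generalist): population P2 (B = 3.24).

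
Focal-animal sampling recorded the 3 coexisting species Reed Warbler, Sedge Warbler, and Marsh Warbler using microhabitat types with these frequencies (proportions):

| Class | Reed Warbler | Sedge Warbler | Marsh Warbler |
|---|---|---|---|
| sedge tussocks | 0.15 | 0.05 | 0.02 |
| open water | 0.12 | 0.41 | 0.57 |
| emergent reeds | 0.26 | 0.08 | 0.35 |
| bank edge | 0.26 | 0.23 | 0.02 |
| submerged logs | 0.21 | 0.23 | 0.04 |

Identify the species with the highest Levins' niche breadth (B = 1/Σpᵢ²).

Σp_Reedᵢ² = 0.15² + 0.12² + 0.26² + 0.26² + 0.21² = 0.0225 + 0.0144 + 0.0676 + 0.0676 + 0.0441 = 0.2162
B_Reed = 1 / 0.2162 = 4.6253
Σp_Sedgᵢ² = 0.05² + 0.41² + 0.08² + 0.23² + 0.23² = 0.0025 + 0.1681 + 0.0064 + 0.0529 + 0.0529 = 0.2828
B_Sedg = 1 / 0.2828 = 3.5361
Σp_Marsᵢ² = 0.02² + 0.57² + 0.35² + 0.02² + 0.04² = 0.0004 + 0.3249 + 0.1225 + 0.0004 + 0.0016 = 0.4498
B_Mars = 1 / 0.4498 = 2.2232
Highest B → broadest niche (most generalist): Reed Warbler (B = 4.63).

Reed Warbler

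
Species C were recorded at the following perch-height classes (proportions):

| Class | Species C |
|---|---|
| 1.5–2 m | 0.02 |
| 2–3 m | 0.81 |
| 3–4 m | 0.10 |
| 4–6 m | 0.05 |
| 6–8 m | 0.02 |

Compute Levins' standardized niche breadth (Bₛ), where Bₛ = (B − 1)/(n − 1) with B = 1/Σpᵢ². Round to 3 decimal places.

0.123

Σpᵢ² = 0.02² + 0.81² + 0.10² + 0.05² + 0.02² = 0.0004 + 0.6561 + 0.0100 + 0.0025 + 0.0004 = 0.6694
B = 1 / 0.6694 = 1.49388
Bₛ = (B − 1)/(n − 1) = (1.49388 − 1)/(5 − 1) = 0.49388/4 = 0.12347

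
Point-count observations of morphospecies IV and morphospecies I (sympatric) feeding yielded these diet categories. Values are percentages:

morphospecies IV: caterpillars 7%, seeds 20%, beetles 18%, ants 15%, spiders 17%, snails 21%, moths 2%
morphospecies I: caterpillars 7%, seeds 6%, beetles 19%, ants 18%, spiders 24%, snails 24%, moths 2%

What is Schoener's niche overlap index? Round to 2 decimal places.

Convert percentages to proportions (divide by 100).
Σ|p₁ᵢ − p₂ᵢ| = 0.00 + 0.14 + 0.01 + 0.03 + 0.07 + 0.03 + 0.00 = 0.28
D = 1 − ½ × 0.28 = 1 − 0.140 = 0.8600

0.86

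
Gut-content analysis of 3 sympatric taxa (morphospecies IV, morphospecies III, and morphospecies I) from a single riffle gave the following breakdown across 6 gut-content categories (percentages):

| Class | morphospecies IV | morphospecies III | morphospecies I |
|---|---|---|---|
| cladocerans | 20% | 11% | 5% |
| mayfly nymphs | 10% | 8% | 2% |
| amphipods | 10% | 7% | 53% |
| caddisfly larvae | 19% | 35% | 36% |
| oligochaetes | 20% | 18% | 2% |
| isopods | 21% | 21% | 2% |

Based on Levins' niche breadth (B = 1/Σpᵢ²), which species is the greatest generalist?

morphospecies IV

Convert percentages to proportions (divide by 100).
Σp_IVᵢ² = 0.20² + 0.10² + 0.10² + 0.19² + 0.20² + 0.21² = 0.0400 + 0.0100 + 0.0100 + 0.0361 + 0.0400 + 0.0441 = 0.1802
B_IV = 1 / 0.1802 = 5.5494
Σp_IIIᵢ² = 0.11² + 0.08² + 0.07² + 0.35² + 0.18² + 0.21² = 0.0121 + 0.0064 + 0.0049 + 0.1225 + 0.0324 + 0.0441 = 0.2224
B_III = 1 / 0.2224 = 4.4964
Σp_Iᵢ² = 0.05² + 0.02² + 0.53² + 0.36² + 0.02² + 0.02² = 0.0025 + 0.0004 + 0.2809 + 0.1296 + 0.0004 + 0.0004 = 0.4142
B_I = 1 / 0.4142 = 2.4143
Highest B → broadest niche (most generalist): morphospecies IV (B = 5.55).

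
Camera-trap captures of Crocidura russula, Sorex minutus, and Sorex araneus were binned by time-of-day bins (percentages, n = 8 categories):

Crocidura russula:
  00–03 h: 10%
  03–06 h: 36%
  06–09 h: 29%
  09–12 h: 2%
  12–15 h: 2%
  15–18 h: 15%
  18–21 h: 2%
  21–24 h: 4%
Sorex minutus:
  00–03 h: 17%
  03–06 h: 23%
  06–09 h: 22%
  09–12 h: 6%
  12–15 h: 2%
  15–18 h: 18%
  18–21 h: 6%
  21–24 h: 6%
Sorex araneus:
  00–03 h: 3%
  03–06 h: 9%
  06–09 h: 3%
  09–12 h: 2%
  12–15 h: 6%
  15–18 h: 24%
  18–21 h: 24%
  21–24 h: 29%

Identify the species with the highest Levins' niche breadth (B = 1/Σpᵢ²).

Sorex minutus

Convert percentages to proportions (divide by 100).
Σp_russᵢ² = 0.10² + 0.36² + 0.29² + 0.02² + 0.02² + 0.15² + 0.02² + 0.04² = 0.0100 + 0.1296 + 0.0841 + 0.0004 + 0.0004 + 0.0225 + 0.0004 + 0.0016 = 0.2490
B_russ = 1 / 0.2490 = 4.0161
Σp_minuᵢ² = 0.17² + 0.23² + 0.22² + 0.06² + 0.02² + 0.18² + 0.06² + 0.06² = 0.0289 + 0.0529 + 0.0484 + 0.0036 + 0.0004 + 0.0324 + 0.0036 + 0.0036 = 0.1738
B_minu = 1 / 0.1738 = 5.7537
Σp_aranᵢ² = 0.03² + 0.09² + 0.03² + 0.02² + 0.06² + 0.24² + 0.24² + 0.29² = 0.0009 + 0.0081 + 0.0009 + 0.0004 + 0.0036 + 0.0576 + 0.0576 + 0.0841 = 0.2132
B_aran = 1 / 0.2132 = 4.6904
Highest B → broadest niche (most generalist): Sorex minutus (B = 5.75).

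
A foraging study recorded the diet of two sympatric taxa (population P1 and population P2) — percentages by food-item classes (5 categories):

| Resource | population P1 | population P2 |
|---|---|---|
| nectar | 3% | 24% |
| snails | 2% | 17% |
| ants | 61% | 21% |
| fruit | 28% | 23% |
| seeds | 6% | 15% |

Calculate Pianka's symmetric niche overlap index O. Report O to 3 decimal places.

Convert percentages to proportions (divide by 100).
Σ p₁ᵢp₂ᵢ = 0.0072 + 0.0034 + 0.1281 + 0.0644 + 0.0090 = 0.2121
Σp_1ᵢ² = 0.03² + 0.02² + 0.61² + 0.28² + 0.06² = 0.0009 + 0.0004 + 0.3721 + 0.0784 + 0.0036 = 0.4554
Σp_2ᵢ² = 0.24² + 0.17² + 0.21² + 0.23² + 0.15² = 0.0576 + 0.0289 + 0.0441 + 0.0529 + 0.0225 = 0.2060
O = 0.2121 / √(0.4554 × 0.2060) = 0.2121 / 0.306288 = 0.69249

0.692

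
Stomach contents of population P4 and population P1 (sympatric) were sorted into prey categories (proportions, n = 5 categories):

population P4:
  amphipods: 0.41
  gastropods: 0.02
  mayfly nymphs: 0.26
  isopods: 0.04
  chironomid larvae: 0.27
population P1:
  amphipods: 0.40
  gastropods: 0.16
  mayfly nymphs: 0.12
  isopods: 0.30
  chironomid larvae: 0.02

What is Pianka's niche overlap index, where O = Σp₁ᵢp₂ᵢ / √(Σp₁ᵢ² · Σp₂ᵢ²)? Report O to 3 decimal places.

0.719

Σ p₁ᵢp₂ᵢ = 0.1640 + 0.0032 + 0.0312 + 0.0120 + 0.0054 = 0.2158
Σp_1ᵢ² = 0.41² + 0.02² + 0.26² + 0.04² + 0.27² = 0.1681 + 0.0004 + 0.0676 + 0.0016 + 0.0729 = 0.3106
Σp_2ᵢ² = 0.40² + 0.16² + 0.12² + 0.30² + 0.02² = 0.1600 + 0.0256 + 0.0144 + 0.0900 + 0.0004 = 0.2904
O = 0.2158 / √(0.3106 × 0.2904) = 0.2158 / 0.300330 = 0.71854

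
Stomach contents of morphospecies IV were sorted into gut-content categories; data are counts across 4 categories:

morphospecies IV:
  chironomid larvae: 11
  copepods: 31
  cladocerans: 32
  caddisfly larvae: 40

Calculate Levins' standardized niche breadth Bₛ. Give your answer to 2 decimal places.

Proportions for morphospecies IV (n=114): 11/114=0.0965, 31/114=0.2719, 32/114=0.2807, 40/114=0.3509
Σpᵢ² = 0.0965² + 0.2719² + 0.2807² + 0.3509² = 0.009312 + 0.073930 + 0.078792 + 0.123131 = 0.285165
B = 1 / 0.285165 = 3.5067
Bₛ = (B − 1)/(n − 1) = (3.5067 − 1)/(4 − 1) = 2.5067/3 = 0.8356

0.84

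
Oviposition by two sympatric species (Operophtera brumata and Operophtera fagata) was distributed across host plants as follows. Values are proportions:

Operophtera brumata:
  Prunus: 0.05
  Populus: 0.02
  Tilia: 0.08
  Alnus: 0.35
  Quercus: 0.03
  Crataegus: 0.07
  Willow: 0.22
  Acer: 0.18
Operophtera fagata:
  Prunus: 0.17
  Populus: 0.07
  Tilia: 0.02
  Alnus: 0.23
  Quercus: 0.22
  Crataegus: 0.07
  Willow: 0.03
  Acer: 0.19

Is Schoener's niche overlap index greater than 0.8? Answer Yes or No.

Σ|p₁ᵢ − p₂ᵢ| = 0.12 + 0.05 + 0.06 + 0.12 + 0.19 + 0.00 + 0.19 + 0.01 = 0.74
D = 1 − ½ × 0.74 = 1 − 0.370 = 0.6300
D = 0.6300 < 0.8 → No.

No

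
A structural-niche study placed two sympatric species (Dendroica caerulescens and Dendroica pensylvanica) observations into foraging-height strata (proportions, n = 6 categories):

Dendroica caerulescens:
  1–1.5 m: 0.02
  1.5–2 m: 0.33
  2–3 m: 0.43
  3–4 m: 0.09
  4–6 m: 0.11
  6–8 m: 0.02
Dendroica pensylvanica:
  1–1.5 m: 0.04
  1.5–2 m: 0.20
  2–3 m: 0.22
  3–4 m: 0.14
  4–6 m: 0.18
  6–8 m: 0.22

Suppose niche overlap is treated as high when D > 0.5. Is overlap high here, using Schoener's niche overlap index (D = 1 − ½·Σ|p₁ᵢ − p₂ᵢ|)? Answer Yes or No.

Yes

Σ|p₁ᵢ − p₂ᵢ| = 0.02 + 0.13 + 0.21 + 0.05 + 0.07 + 0.20 = 0.68
D = 1 − ½ × 0.68 = 1 − 0.340 = 0.6600
D = 0.6600 > 0.5 → Yes.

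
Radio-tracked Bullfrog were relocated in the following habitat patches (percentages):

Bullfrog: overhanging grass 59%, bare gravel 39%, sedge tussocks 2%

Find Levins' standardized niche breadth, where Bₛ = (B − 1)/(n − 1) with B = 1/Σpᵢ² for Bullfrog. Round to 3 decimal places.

Convert percentages to proportions (divide by 100).
Σpᵢ² = 0.59² + 0.39² + 0.02² = 0.3481 + 0.1521 + 0.0004 = 0.5006
B = 1 / 0.5006 = 1.99760
Bₛ = (B − 1)/(n − 1) = (1.99760 − 1)/(3 − 1) = 0.99760/2 = 0.49880

0.499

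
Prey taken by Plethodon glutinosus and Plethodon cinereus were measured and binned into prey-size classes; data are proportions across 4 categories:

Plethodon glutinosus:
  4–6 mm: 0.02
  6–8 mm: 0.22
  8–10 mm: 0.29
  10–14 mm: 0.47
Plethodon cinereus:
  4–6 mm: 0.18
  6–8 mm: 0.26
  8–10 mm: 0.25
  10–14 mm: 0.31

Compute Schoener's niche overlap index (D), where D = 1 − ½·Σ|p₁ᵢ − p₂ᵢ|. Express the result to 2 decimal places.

Σ|p₁ᵢ − p₂ᵢ| = 0.16 + 0.04 + 0.04 + 0.16 = 0.40
D = 1 − ½ × 0.40 = 1 − 0.200 = 0.8000

0.80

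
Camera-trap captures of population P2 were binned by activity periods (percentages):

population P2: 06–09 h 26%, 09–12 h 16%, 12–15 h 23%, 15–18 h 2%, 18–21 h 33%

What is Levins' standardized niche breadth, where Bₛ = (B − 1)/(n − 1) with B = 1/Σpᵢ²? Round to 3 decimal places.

Convert percentages to proportions (divide by 100).
Σpᵢ² = 0.26² + 0.16² + 0.23² + 0.02² + 0.33² = 0.0676 + 0.0256 + 0.0529 + 0.0004 + 0.1089 = 0.2554
B = 1 / 0.2554 = 3.91543
Bₛ = (B − 1)/(n − 1) = (3.91543 − 1)/(5 − 1) = 2.91543/4 = 0.72886

0.729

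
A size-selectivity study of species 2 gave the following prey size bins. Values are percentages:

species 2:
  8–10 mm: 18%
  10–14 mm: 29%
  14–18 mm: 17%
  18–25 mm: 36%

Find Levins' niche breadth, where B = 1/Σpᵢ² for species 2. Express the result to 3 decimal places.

Convert percentages to proportions (divide by 100).
Σpᵢ² = 0.18² + 0.29² + 0.17² + 0.36² = 0.0324 + 0.0841 + 0.0289 + 0.1296 = 0.2750
B = 1 / 0.2750 = 3.63636

3.636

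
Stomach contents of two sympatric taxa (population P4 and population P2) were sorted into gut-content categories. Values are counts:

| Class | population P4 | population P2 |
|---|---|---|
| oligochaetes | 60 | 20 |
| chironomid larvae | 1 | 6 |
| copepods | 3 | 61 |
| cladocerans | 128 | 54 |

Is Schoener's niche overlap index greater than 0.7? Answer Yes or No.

No

Proportions for population P4 (n=192): 60/192=0.3125, 1/192=0.0052, 3/192=0.0156, 128/192=0.6667
Proportions for population P2 (n=141): 20/141=0.1418, 6/141=0.0426, 61/141=0.4326, 54/141=0.3830
Σ|p₁ᵢ − p₂ᵢ| = 0.1707 + 0.0374 + 0.4170 + 0.2837 = 0.9088
D = 1 − ½ × 0.9088 = 1 − 0.45440 = 0.54560
D = 0.54560 < 0.7 → No.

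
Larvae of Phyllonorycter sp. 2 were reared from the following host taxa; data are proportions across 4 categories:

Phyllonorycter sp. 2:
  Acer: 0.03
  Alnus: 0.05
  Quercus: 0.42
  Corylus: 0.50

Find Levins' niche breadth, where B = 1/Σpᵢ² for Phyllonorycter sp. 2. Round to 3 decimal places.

Σpᵢ² = 0.03² + 0.05² + 0.42² + 0.50² = 0.0009 + 0.0025 + 0.1764 + 0.2500 = 0.4298
B = 1 / 0.4298 = 2.32666

2.327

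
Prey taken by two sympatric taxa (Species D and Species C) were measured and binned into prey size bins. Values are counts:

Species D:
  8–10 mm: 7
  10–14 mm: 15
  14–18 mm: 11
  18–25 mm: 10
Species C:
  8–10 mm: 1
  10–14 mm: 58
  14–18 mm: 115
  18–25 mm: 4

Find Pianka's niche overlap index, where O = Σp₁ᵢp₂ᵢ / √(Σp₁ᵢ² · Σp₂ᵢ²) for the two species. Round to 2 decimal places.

0.76

Proportions for Species D (n=43): 7/43=0.1628, 15/43=0.3488, 11/43=0.2558, 10/43=0.2326
Proportions for Species C (n=178): 1/178=0.0056, 58/178=0.3258, 115/178=0.6461, 4/178=0.0225
Σ p₁ᵢp₂ᵢ = 0.000912 + 0.113639 + 0.165272 + 0.005234 = 0.285057
Σp_1ᵢ² = 0.1628² + 0.3488² + 0.2558² + 0.2326² = 0.026504 + 0.121661 + 0.065434 + 0.054103 = 0.267702
Σp_2ᵢ² = 0.0056² + 0.3258² + 0.6461² + 0.0225² = 0.000031 + 0.106146 + 0.417445 + 0.000506 = 0.524128
O = 0.285057 / √(0.267702 × 0.524128) = 0.285057 / 0.3745799 = 0.7610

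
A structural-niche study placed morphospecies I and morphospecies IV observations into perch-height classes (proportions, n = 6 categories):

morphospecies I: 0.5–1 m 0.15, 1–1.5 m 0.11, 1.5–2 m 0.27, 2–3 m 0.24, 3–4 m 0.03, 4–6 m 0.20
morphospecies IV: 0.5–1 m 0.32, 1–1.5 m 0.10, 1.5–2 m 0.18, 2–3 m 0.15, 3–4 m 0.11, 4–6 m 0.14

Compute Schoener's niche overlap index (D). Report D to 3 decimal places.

Σ|p₁ᵢ − p₂ᵢ| = 0.17 + 0.01 + 0.09 + 0.09 + 0.08 + 0.06 = 0.50
D = 1 − ½ × 0.50 = 1 − 0.250 = 0.75000

0.750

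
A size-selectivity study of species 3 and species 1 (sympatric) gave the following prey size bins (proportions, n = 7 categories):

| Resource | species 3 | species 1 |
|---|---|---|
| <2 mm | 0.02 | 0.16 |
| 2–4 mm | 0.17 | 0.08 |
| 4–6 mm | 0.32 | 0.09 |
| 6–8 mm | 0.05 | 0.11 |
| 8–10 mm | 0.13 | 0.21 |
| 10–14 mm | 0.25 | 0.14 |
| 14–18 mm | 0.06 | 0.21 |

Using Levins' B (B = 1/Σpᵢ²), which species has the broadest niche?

Σp_3ᵢ² = 0.02² + 0.17² + 0.32² + 0.05² + 0.13² + 0.25² + 0.06² = 0.0004 + 0.0289 + 0.1024 + 0.0025 + 0.0169 + 0.0625 + 0.0036 = 0.2172
B_3 = 1 / 0.2172 = 4.6041
Σp_1ᵢ² = 0.16² + 0.08² + 0.09² + 0.11² + 0.21² + 0.14² + 0.21² = 0.0256 + 0.0064 + 0.0081 + 0.0121 + 0.0441 + 0.0196 + 0.0441 = 0.1600
B_1 = 1 / 0.1600 = 6.2500
Highest B → broadest niche (most generalist): species 1 (B = 6.25).

species 1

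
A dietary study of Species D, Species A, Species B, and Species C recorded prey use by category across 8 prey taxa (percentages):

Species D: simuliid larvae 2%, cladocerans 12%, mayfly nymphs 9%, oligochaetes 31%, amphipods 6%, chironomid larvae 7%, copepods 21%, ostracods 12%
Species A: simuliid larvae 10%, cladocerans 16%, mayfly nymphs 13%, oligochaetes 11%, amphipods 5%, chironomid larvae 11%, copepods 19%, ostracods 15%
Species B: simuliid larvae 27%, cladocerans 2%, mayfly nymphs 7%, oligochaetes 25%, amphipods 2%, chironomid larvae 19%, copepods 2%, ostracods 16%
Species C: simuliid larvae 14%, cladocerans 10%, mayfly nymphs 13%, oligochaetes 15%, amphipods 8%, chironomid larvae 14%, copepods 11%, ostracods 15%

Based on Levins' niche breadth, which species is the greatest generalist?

Convert percentages to proportions (divide by 100).
Σp_Dᵢ² = 0.02² + 0.12² + 0.09² + 0.31² + 0.06² + 0.07² + 0.21² + 0.12² = 0.0004 + 0.0144 + 0.0081 + 0.0961 + 0.0036 + 0.0049 + 0.0441 + 0.0144 = 0.1860
B_D = 1 / 0.1860 = 5.3763
Σp_Aᵢ² = 0.10² + 0.16² + 0.13² + 0.11² + 0.05² + 0.11² + 0.19² + 0.15² = 0.0100 + 0.0256 + 0.0169 + 0.0121 + 0.0025 + 0.0121 + 0.0361 + 0.0225 = 0.1378
B_A = 1 / 0.1378 = 7.2569
Σp_Bᵢ² = 0.27² + 0.02² + 0.07² + 0.25² + 0.02² + 0.19² + 0.02² + 0.16² = 0.0729 + 0.0004 + 0.0049 + 0.0625 + 0.0004 + 0.0361 + 0.0004 + 0.0256 = 0.2032
B_B = 1 / 0.2032 = 4.9213
Σp_Cᵢ² = 0.14² + 0.10² + 0.13² + 0.15² + 0.08² + 0.14² + 0.11² + 0.15² = 0.0196 + 0.0100 + 0.0169 + 0.0225 + 0.0064 + 0.0196 + 0.0121 + 0.0225 = 0.1296
B_C = 1 / 0.1296 = 7.7160
Highest B → broadest niche (most generalist): Species C (B = 7.72).

Species C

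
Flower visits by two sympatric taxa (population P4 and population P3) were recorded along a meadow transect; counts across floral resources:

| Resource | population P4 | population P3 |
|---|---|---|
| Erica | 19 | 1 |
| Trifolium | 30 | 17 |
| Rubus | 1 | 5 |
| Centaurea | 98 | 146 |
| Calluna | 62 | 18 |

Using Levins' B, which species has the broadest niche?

population P4

Proportions for population P4 (n=210): 19/210=0.0905, 30/210=0.1429, 1/210=0.0048, 98/210=0.4667, 62/210=0.2952
Proportions for population P3 (n=187): 1/187=0.0053, 17/187=0.0909, 5/187=0.0267, 146/187=0.7807, 18/187=0.0963
Σp_P4ᵢ² = 0.0905² + 0.1429² + 0.0048² + 0.4667² + 0.2952² = 0.008190 + 0.020420 + 0.000023 + 0.217809 + 0.087143 = 0.333585
B_P4 = 1 / 0.333585 = 2.9977
Σp_P3ᵢ² = 0.0053² + 0.0909² + 0.0267² + 0.7807² + 0.0963² = 0.000028 + 0.008263 + 0.000713 + 0.609492 + 0.009274 = 0.627770
B_P3 = 1 / 0.627770 = 1.5929
Highest B → broadest niche (most generalist): population P4 (B = 3.00).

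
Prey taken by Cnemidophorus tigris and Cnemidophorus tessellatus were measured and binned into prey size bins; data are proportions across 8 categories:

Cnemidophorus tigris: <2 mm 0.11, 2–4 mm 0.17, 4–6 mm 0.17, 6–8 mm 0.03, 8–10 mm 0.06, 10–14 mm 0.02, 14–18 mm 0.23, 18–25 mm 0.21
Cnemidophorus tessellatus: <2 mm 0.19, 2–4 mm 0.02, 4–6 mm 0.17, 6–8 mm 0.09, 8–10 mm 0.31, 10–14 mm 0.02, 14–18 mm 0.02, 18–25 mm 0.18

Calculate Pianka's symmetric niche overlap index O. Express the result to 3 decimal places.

0.628

Σ p₁ᵢp₂ᵢ = 0.0209 + 0.0034 + 0.0289 + 0.0027 + 0.0186 + 0.0004 + 0.0046 + 0.0378 = 0.1173
Σp_1ᵢ² = 0.11² + 0.17² + 0.17² + 0.03² + 0.06² + 0.02² + 0.23² + 0.21² = 0.0121 + 0.0289 + 0.0289 + 0.0009 + 0.0036 + 0.0004 + 0.0529 + 0.0441 = 0.1718
Σp_2ᵢ² = 0.19² + 0.02² + 0.17² + 0.09² + 0.31² + 0.02² + 0.02² + 0.18² = 0.0361 + 0.0004 + 0.0289 + 0.0081 + 0.0961 + 0.0004 + 0.0004 + 0.0324 = 0.2028
O = 0.1173 / √(0.1718 × 0.2028) = 0.1173 / 0.186658 = 0.62842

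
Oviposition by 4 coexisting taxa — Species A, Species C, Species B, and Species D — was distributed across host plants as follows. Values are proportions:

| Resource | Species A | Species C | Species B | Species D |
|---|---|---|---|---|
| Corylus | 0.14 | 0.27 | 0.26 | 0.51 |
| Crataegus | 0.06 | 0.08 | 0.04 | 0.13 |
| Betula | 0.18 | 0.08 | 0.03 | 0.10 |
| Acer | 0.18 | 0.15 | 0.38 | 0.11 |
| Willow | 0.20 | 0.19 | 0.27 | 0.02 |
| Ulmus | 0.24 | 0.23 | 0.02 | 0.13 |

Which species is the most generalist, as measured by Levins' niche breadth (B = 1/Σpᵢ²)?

Σp_Aᵢ² = 0.14² + 0.06² + 0.18² + 0.18² + 0.20² + 0.24² = 0.0196 + 0.0036 + 0.0324 + 0.0324 + 0.0400 + 0.0576 = 0.1856
B_A = 1 / 0.1856 = 5.3879
Σp_Cᵢ² = 0.27² + 0.08² + 0.08² + 0.15² + 0.19² + 0.23² = 0.0729 + 0.0064 + 0.0064 + 0.0225 + 0.0361 + 0.0529 = 0.1972
B_C = 1 / 0.1972 = 5.0710
Σp_Bᵢ² = 0.26² + 0.04² + 0.03² + 0.38² + 0.27² + 0.02² = 0.0676 + 0.0016 + 0.0009 + 0.1444 + 0.0729 + 0.0004 = 0.2878
B_B = 1 / 0.2878 = 3.4746
Σp_Dᵢ² = 0.51² + 0.13² + 0.10² + 0.11² + 0.02² + 0.13² = 0.2601 + 0.0169 + 0.0100 + 0.0121 + 0.0004 + 0.0169 = 0.3164
B_D = 1 / 0.3164 = 3.1606
Highest B → broadest niche (most generalist): Species A (B = 5.39).

Species A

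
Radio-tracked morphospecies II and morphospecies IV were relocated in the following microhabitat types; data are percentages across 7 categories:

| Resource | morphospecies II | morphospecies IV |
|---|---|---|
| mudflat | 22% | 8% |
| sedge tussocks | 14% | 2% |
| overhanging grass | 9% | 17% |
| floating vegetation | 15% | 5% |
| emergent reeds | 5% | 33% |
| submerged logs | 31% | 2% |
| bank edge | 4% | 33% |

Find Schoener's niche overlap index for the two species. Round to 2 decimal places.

Convert percentages to proportions (divide by 100).
Σ|p₁ᵢ − p₂ᵢ| = 0.14 + 0.12 + 0.08 + 0.10 + 0.28 + 0.29 + 0.29 = 1.30
D = 1 − ½ × 1.30 = 1 − 0.650 = 0.3500

0.35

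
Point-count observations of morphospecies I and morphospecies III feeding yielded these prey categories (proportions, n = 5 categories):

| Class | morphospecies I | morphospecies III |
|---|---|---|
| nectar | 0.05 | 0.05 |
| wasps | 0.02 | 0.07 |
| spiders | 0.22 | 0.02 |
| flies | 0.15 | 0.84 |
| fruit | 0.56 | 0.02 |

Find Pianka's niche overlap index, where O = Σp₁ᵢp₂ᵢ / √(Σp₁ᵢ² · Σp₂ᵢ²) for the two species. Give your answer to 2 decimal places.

Σ p₁ᵢp₂ᵢ = 0.0025 + 0.0014 + 0.0044 + 0.1260 + 0.0112 = 0.1455
Σp_1ᵢ² = 0.05² + 0.02² + 0.22² + 0.15² + 0.56² = 0.0025 + 0.0004 + 0.0484 + 0.0225 + 0.3136 = 0.3874
Σp_2ᵢ² = 0.05² + 0.07² + 0.02² + 0.84² + 0.02² = 0.0025 + 0.0049 + 0.0004 + 0.7056 + 0.0004 = 0.7138
O = 0.1455 / √(0.3874 × 0.7138) = 0.1455 / 0.52586 = 0.2767

0.28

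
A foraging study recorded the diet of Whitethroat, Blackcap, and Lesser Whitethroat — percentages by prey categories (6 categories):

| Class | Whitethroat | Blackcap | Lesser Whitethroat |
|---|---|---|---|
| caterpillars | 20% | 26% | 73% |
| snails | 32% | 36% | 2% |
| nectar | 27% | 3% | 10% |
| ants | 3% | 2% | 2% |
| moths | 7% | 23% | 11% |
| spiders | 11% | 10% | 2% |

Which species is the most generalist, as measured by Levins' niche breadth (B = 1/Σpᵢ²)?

Convert percentages to proportions (divide by 100).
Σp_Whitᵢ² = 0.20² + 0.32² + 0.27² + 0.03² + 0.07² + 0.11² = 0.0400 + 0.1024 + 0.0729 + 0.0009 + 0.0049 + 0.0121 = 0.2332
B_Whit = 1 / 0.2332 = 4.2882
Σp_Blacᵢ² = 0.26² + 0.36² + 0.03² + 0.02² + 0.23² + 0.10² = 0.0676 + 0.1296 + 0.0009 + 0.0004 + 0.0529 + 0.0100 = 0.2614
B_Blac = 1 / 0.2614 = 3.8256
Σp_Lessᵢ² = 0.73² + 0.02² + 0.10² + 0.02² + 0.11² + 0.02² = 0.5329 + 0.0004 + 0.0100 + 0.0004 + 0.0121 + 0.0004 = 0.5562
B_Less = 1 / 0.5562 = 1.7979
Highest B → broadest niche (most generalist): Whitethroat (B = 4.29).

Whitethroat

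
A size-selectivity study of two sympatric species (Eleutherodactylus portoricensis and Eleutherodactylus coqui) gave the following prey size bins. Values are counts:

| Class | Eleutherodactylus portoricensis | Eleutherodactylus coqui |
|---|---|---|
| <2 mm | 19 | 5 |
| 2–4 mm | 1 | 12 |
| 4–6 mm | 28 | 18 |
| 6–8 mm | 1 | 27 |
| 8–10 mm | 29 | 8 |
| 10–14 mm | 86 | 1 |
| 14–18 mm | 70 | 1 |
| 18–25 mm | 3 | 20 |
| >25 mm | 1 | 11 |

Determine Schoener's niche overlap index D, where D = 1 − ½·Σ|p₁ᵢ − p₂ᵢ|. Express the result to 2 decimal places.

0.29

Proportions for Eleutherodactylus portoricensis (n=238): 19/238=0.0798, 1/238=0.0042, 28/238=0.1176, 1/238=0.0042, 29/238=0.1218, 86/238=0.3613, 70/238=0.2941, 3/238=0.0126, 1/238=0.0042
Proportions for Eleutherodactylus coqui (n=103): 5/103=0.0485, 12/103=0.1165, 18/103=0.1748, 27/103=0.2621, 8/103=0.0777, 1/103=0.0097, 1/103=0.0097, 20/103=0.1942, 11/103=0.1068
Σ|p₁ᵢ − p₂ᵢ| = 0.0313 + 0.1123 + 0.0572 + 0.2579 + 0.0441 + 0.3516 + 0.2844 + 0.1816 + 0.1026 = 1.4230
D = 1 − ½ × 1.4230 = 1 − 0.71150 = 0.28850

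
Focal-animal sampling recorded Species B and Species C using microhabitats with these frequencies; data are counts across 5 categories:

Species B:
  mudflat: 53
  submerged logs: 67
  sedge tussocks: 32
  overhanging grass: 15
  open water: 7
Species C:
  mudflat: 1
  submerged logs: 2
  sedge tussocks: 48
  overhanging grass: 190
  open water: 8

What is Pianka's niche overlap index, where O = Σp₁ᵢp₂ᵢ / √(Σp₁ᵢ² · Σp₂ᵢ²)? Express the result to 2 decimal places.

0.25

Proportions for Species B (n=174): 53/174=0.3046, 67/174=0.3851, 32/174=0.1839, 15/174=0.0862, 7/174=0.0402
Proportions for Species C (n=249): 1/249=0.0040, 2/249=0.0080, 48/249=0.1928, 190/249=0.7631, 8/249=0.0321
Σ p₁ᵢp₂ᵢ = 0.001218 + 0.003081 + 0.035456 + 0.065779 + 0.001290 = 0.106824
Σp_1ᵢ² = 0.3046² + 0.3851² + 0.1839² + 0.0862² + 0.0402² = 0.092781 + 0.148302 + 0.033819 + 0.007430 + 0.001616 = 0.283948
Σp_2ᵢ² = 0.0040² + 0.0080² + 0.1928² + 0.7631² + 0.0321² = 0.000016 + 0.000064 + 0.037172 + 0.582322 + 0.001030 = 0.620604
O = 0.106824 / √(0.283948 × 0.620604) = 0.106824 / 0.4197848 = 0.2545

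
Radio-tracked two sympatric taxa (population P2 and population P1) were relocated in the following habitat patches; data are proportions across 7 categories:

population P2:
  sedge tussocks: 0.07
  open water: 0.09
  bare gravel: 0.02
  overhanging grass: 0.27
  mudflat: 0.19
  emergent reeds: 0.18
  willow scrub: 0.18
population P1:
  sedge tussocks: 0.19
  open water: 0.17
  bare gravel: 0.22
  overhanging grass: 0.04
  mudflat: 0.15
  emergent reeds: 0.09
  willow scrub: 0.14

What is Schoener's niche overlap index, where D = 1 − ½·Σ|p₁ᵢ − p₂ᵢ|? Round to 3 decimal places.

Σ|p₁ᵢ − p₂ᵢ| = 0.12 + 0.08 + 0.20 + 0.23 + 0.04 + 0.09 + 0.04 = 0.80
D = 1 − ½ × 0.80 = 1 − 0.400 = 0.60000

0.600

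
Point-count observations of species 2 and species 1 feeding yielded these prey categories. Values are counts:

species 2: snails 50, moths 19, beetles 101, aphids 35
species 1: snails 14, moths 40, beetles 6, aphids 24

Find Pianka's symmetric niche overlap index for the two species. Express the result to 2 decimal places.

Proportions for species 2 (n=205): 50/205=0.2439, 19/205=0.0927, 101/205=0.4927, 35/205=0.1707
Proportions for species 1 (n=84): 14/84=0.1667, 40/84=0.4762, 6/84=0.0714, 24/84=0.2857
Σ p₁ᵢp₂ᵢ = 0.040658 + 0.044144 + 0.035179 + 0.048769 = 0.168750
Σp_1ᵢ² = 0.2439² + 0.0927² + 0.4927² + 0.1707² = 0.059487 + 0.008593 + 0.242753 + 0.029138 = 0.339971
Σp_2ᵢ² = 0.1667² + 0.4762² + 0.0714² + 0.2857² = 0.027789 + 0.226766 + 0.005098 + 0.081624 = 0.341277
O = 0.168750 / √(0.339971 × 0.341277) = 0.168750 / 0.3406234 = 0.4954

0.50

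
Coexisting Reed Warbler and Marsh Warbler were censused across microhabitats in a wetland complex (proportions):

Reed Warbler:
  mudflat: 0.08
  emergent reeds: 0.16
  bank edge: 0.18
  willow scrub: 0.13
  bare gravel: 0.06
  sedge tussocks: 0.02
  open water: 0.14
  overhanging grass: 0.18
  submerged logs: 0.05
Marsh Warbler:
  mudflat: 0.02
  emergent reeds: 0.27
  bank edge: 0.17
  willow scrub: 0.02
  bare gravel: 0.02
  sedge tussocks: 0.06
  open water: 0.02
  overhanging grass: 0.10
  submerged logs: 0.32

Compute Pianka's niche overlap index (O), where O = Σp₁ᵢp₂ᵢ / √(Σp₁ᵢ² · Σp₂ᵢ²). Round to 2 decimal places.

Σ p₁ᵢp₂ᵢ = 0.0016 + 0.0432 + 0.0306 + 0.0026 + 0.0012 + 0.0012 + 0.0028 + 0.0180 + 0.0160 = 0.1172
Σp_1ᵢ² = 0.08² + 0.16² + 0.18² + 0.13² + 0.06² + 0.02² + 0.14² + 0.18² + 0.05² = 0.0064 + 0.0256 + 0.0324 + 0.0169 + 0.0036 + 0.0004 + 0.0196 + 0.0324 + 0.0025 = 0.1398
Σp_2ᵢ² = 0.02² + 0.27² + 0.17² + 0.02² + 0.02² + 0.06² + 0.02² + 0.10² + 0.32² = 0.0004 + 0.0729 + 0.0289 + 0.0004 + 0.0004 + 0.0036 + 0.0004 + 0.0100 + 0.1024 = 0.2194
O = 0.1172 / √(0.1398 × 0.2194) = 0.1172 / 0.17513 = 0.6692

0.67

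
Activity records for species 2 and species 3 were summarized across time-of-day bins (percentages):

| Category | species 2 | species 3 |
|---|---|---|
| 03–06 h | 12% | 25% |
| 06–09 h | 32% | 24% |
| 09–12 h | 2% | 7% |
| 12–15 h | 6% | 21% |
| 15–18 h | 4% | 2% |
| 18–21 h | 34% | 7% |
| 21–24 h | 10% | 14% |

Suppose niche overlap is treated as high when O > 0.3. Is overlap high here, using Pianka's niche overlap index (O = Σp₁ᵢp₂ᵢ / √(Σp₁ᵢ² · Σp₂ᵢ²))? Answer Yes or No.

Convert percentages to proportions (divide by 100).
Σ p₁ᵢp₂ᵢ = 0.0300 + 0.0768 + 0.0014 + 0.0126 + 0.0008 + 0.0238 + 0.0140 = 0.1594
Σp_1ᵢ² = 0.12² + 0.32² + 0.02² + 0.06² + 0.04² + 0.34² + 0.10² = 0.0144 + 0.1024 + 0.0004 + 0.0036 + 0.0016 + 0.1156 + 0.0100 = 0.2480
Σp_2ᵢ² = 0.25² + 0.24² + 0.07² + 0.21² + 0.02² + 0.07² + 0.14² = 0.0625 + 0.0576 + 0.0049 + 0.0441 + 0.0004 + 0.0049 + 0.0196 = 0.1940
O = 0.1594 / √(0.2480 × 0.1940) = 0.1594 / 0.21934 = 0.7267
O = 0.7267 > 0.3 → Yes.

Yes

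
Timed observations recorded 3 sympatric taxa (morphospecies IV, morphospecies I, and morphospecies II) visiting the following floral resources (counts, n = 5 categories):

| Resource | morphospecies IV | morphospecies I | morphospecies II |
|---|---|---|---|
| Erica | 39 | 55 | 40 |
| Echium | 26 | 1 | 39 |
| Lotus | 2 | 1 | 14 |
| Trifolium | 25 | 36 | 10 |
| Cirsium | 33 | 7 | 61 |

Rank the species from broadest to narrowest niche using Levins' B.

morphospecies IV > morphospecies II > morphospecies I

Proportions for morphospecies IV (n=125): 39/125=0.3120, 26/125=0.2080, 2/125=0.0160, 25/125=0.2000, 33/125=0.2640
Proportions for morphospecies I (n=100): 55/100=0.5500, 1/100=0.0100, 1/100=0.0100, 36/100=0.3600, 7/100=0.0700
Proportions for morphospecies II (n=164): 40/164=0.2439, 39/164=0.2378, 14/164=0.0854, 10/164=0.0610, 61/164=0.3720
Σp_IVᵢ² = 0.3120² + 0.2080² + 0.0160² + 0.2000² + 0.2640² = 0.097344 + 0.043264 + 0.000256 + 0.040000 + 0.069696 = 0.250560
B_IV = 1 / 0.250560 = 3.9911
Σp_Iᵢ² = 0.5500² + 0.0100² + 0.0100² + 0.3600² + 0.0700² = 0.302500 + 0.000100 + 0.000100 + 0.129600 + 0.004900 = 0.437200
B_I = 1 / 0.437200 = 2.2873
Σp_IIᵢ² = 0.2439² + 0.2378² + 0.0854² + 0.0610² + 0.3720² = 0.059487 + 0.056549 + 0.007293 + 0.003721 + 0.138384 = 0.265434
B_II = 1 / 0.265434 = 3.7674
Ranking by B (broadest → narrowest): morphospecies IV (3.99) > morphospecies II (3.77) > morphospecies I (2.29)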